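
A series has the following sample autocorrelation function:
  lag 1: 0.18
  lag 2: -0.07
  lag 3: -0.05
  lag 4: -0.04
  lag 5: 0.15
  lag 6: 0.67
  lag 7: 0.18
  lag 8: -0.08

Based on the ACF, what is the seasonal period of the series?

The largest autocorrelation is r_6 = 0.67; the remaining lags stay at or below 0.18.
The dominant spike at lag 6 indicates a seasonal period of 6.

6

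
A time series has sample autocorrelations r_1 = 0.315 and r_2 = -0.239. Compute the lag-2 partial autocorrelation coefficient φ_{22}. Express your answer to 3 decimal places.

-0.375

φ_{22} = (r_2 − r_1²) / (1 − r_1²)
r_1² = (0.315)² = 0.099225
Numerator = -0.239 − 0.0992 = -0.3382; denominator = 1 − 0.0992 = 0.9008
φ_{22} = -0.3382 / 0.9008 = -0.375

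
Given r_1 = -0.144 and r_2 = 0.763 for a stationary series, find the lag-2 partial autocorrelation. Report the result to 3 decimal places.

φ_{22} = (r_2 − r_1²) / (1 − r_1²)
r_1² = (-0.144)² = 0.020736
Numerator = 0.763 − 0.0207 = 0.7423; denominator = 1 − 0.0207 = 0.9793
φ_{22} = 0.7423 / 0.9793 = 0.758

0.758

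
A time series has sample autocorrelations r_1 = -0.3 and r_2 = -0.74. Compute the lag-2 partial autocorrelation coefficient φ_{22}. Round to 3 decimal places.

-0.912

φ_{22} = (r_2 − r_1²) / (1 − r_1²)
r_1² = (-0.3)² = 0.09
Numerator = -0.74 − 0.0900 = -0.8300; denominator = 1 − 0.0900 = 0.9100
φ_{22} = -0.8300 / 0.9100 = -0.912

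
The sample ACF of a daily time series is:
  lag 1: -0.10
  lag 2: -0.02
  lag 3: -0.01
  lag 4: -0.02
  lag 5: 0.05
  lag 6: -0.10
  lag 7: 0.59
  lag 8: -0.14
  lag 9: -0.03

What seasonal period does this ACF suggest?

7

The largest autocorrelation is r_7 = 0.59; the remaining lags stay at or below 0.05.
The dominant spike at lag 7 indicates a seasonal period of 7.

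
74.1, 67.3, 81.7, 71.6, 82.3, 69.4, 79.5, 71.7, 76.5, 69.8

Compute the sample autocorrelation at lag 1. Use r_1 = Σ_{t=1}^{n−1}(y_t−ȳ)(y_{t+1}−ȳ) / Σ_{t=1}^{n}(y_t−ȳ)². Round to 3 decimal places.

-0.722

Mean ȳ = (74.1 + 67.3 + 81.7 + 71.6 + 82.3 + 69.4 + 79.5 + 71.7 + 76.5 + 69.8)/10 = 74.3900
Numerator Σ_{t=1}^{9}(y_t−ȳ)(y_{t+1}−ȳ) = -186.3121
Denominator Σ(y_t−ȳ)² = 257.9090
r_1 = -186.3121 / 257.9090 = -0.722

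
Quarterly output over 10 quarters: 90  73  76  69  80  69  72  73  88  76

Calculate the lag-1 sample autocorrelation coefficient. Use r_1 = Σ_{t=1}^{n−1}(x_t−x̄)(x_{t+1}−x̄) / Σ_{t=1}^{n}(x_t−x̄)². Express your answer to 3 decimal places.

-0.185

Mean x̄ = (90 + 73 + 76 + 69 + 80 + 69 + 72 + 73 + 88 + 76)/10 = 76.6000
Numerator Σ_{t=1}^{9}(x_t−x̄)(x_{t+1}−x̄) = -89.5600
Denominator Σ(x_t−x̄)² = 484.4000
r_1 = -89.5600 / 484.4000 = -0.185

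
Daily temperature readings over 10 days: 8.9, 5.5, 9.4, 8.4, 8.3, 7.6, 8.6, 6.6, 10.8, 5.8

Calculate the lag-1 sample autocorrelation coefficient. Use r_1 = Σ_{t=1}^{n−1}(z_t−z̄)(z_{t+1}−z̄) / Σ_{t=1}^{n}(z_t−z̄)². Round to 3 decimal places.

Mean z̄ = (8.9 + 5.5 + 9.4 + 8.4 + 8.3 + 7.6 + 8.6 + 6.6 + 10.8 + 5.8)/10 = 7.9900
Numerator Σ_{t=1}^{9}(z_t−z̄)(z_{t+1}−z̄) = -16.3381
Denominator Σ(z_t−z̄)² = 24.4290
r_1 = -16.3381 / 24.4290 = -0.669

-0.669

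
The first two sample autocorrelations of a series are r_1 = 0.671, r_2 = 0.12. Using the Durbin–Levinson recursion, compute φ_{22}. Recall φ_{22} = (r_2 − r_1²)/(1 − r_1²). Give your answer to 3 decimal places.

φ_{22} = (r_2 − r_1²) / (1 − r_1²)
r_1² = (0.671)² = 0.450241
Numerator = 0.12 − 0.4502 = -0.3302; denominator = 1 − 0.4502 = 0.5498
φ_{22} = -0.3302 / 0.5498 = -0.601

-0.601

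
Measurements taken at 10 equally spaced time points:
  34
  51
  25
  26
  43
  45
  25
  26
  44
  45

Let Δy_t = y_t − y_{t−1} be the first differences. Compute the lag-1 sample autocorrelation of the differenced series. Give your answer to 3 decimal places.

First differences Δy: 17, -26, 1, 17, 2, -20, 1, 18, 1
Mean of differences = 1.2222
Numerator Σ(Δy_t−Δȳ)(Δy_{t+1}−Δȳ) = -433.9383
Denominator Σ(Δy_t−Δȳ)² = 1971.5556
r_1(Δy) = -433.9383 / 1971.5556 = -0.220

-0.220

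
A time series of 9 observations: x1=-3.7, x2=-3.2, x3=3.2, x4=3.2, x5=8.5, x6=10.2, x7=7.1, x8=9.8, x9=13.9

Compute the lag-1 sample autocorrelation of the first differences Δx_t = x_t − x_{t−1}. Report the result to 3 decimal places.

-0.354

First differences Δx: 0.5, 6.4, 0.0, 5.3, 1.7, -3.1, 2.7, 4.1
Mean of differences = 2.2000
Numerator Σ(Δx_t−Δx̄)(Δx_{t+1}−Δx̄) = -23.8000
Denominator Σ(Δx_t−Δx̄)² = 67.1800
r_1(Δx) = -23.8000 / 67.1800 = -0.354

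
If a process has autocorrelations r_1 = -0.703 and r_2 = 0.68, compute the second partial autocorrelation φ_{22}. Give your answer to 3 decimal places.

0.367

φ_{22} = (r_2 − r_1²) / (1 − r_1²)
r_1² = (-0.703)² = 0.494209
Numerator = 0.68 − 0.4942 = 0.1858; denominator = 1 − 0.4942 = 0.5058
φ_{22} = 0.1858 / 0.5058 = 0.367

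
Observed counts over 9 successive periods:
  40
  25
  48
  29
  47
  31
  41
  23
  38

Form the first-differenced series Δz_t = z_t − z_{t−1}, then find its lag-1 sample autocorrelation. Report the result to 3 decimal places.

First differences Δz: -15, 23, -19, 18, -16, 10, -18, 15
Mean of differences = -0.2500
Numerator Σ(Δz_t−Δz̄)(Δz_{t+1}−Δz̄) = -2022.5625
Denominator Σ(Δz_t−Δz̄)² = 2343.5000
r_1(Δz) = -2022.5625 / 2343.5000 = -0.863

-0.863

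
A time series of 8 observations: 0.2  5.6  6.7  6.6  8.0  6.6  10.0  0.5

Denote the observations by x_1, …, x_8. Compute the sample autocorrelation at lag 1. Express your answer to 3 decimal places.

-0.137

Mean x̄ = (0.2 + 5.6 + 6.7 + 6.6 + 8.0 + 6.6 + 10.0 + 0.5)/8 = 5.5250
Σ(x_t−x̄)(x_{t+1}−x̄) = (-0.3994) + (0.0881) + (1.2631) + (2.6606) + (2.6606) + (4.8106) + (-22.4869) = -11.4031
Denominator Σ(x_t−x̄)² = 83.4550
r_1 = -11.4031 / 83.4550 = -0.137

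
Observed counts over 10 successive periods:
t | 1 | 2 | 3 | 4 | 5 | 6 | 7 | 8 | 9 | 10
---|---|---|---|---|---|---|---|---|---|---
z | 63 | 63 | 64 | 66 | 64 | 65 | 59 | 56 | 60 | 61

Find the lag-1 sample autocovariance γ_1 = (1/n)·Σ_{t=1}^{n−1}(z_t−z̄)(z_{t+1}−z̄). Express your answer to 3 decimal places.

Mean z̄ = (63 + 63 + 64 + 66 + 64 + 65 + 59 + 56 + 60 + 61)/10 = 62.1000
Σ_{t=1}^{9}(z_t−z̄)(z_{t+1}−z̄) = 47.8900
γ_1 = 47.8900 / 10 = 4.789

4.789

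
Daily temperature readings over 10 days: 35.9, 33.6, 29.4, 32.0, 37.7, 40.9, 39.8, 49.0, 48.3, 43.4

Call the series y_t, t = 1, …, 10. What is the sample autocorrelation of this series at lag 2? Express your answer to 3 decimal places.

Mean ȳ = (35.9 + 33.6 + 29.4 + 32.0 + 37.7 + 40.9 + 39.8 + 49.0 + 48.3 + 43.4)/10 = 39.0000
Numerator Σ_{t=1}^{8}(y_t−ȳ)(y_{t+2}−ȳ) = 136.1400
Denominator Σ(y_t−ȳ)² = 391.7200
r_2 = 136.1400 / 391.7200 = 0.348

0.348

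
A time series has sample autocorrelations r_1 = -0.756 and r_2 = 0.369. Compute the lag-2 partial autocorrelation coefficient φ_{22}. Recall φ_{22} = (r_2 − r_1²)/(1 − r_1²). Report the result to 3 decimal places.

φ_{22} = (r_2 − r_1²) / (1 − r_1²)
r_1² = (-0.756)² = 0.571536
Numerator = 0.369 − 0.5715 = -0.2025; denominator = 1 − 0.5715 = 0.4285
φ_{22} = -0.2025 / 0.4285 = -0.473

-0.473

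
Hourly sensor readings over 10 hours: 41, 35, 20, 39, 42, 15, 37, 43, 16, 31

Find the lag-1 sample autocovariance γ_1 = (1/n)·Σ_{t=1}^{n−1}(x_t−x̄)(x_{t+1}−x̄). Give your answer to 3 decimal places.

-38.391

Mean x̄ = (41 + 35 + 20 + 39 + 42 + 15 + 37 + 43 + 16 + 31)/10 = 31.9000
Σ_{t=1}^{9}(x_t−x̄)(x_{t+1}−x̄) = -383.9100
γ_1 = -383.9100 / 10 = -38.391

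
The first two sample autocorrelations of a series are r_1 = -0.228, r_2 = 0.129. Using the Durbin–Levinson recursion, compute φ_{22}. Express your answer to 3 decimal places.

0.081

φ_{22} = (r_2 − r_1²) / (1 − r_1²)
r_1² = (-0.228)² = 0.051984
Numerator = 0.129 − 0.0520 = 0.0770; denominator = 1 − 0.0520 = 0.9480
φ_{22} = 0.0770 / 0.9480 = 0.081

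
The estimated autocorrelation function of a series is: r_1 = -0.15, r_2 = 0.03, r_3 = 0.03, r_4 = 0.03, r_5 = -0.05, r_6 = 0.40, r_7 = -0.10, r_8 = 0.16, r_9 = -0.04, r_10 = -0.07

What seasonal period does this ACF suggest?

The largest autocorrelation is r_6 = 0.40; the remaining lags stay at or below 0.16.
The dominant spike at lag 6 indicates a seasonal period of 6.

6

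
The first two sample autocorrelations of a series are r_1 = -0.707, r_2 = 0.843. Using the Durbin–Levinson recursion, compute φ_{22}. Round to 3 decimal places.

0.686

φ_{22} = (r_2 − r_1²) / (1 − r_1²)
r_1² = (-0.707)² = 0.499849
Numerator = 0.843 − 0.4998 = 0.3432; denominator = 1 − 0.4998 = 0.5002
φ_{22} = 0.3432 / 0.5002 = 0.686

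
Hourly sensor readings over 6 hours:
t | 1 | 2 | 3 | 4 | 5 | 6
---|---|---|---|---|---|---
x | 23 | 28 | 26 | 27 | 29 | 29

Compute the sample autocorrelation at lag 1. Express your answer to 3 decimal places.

Mean x̄ = (23 + 28 + 26 + 27 + 29 + 29)/6 = 27.0000
Deviations from mean: -4.0000, 1.0000, -1.0000, 0.0000, 2.0000, 2.0000
Σ(x_t−x̄)(x_{t+1}−x̄) = (-4.0000) + (-1.0000) + (0.0000) + (0.0000) + (4.0000) = -1.0000
Denominator Σ(x_t−x̄)² = 26.0000
r_1 = -1.0000 / 26.0000 = -0.038

-0.038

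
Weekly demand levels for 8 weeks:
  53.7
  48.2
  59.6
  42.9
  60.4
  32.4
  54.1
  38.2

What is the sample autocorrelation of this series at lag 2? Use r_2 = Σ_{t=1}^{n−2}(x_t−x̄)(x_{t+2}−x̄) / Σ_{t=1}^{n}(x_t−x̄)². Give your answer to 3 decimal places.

0.714

Mean x̄ = (53.7 + 48.2 + 59.6 + 42.9 + 60.4 + 32.4 + 54.1 + 38.2)/8 = 48.6875
Deviations from mean: 5.0125, -0.4875, 10.9125, -5.7875, 11.7125, -16.2875, 5.4125, -10.4875
Σ(x_t−x̄)(x_{t+2}−x̄) = (54.6989) + (2.8214) + (127.8127) + (94.2639) + (63.3939) + (170.8152) = 513.8059
Denominator Σ(x_t−x̄)² = 719.6888
r_2 = 513.8059 / 719.6888 = 0.714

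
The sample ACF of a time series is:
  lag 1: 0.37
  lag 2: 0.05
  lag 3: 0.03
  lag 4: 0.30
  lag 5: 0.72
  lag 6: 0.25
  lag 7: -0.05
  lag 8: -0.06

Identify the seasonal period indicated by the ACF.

The largest autocorrelation is r_5 = 0.72; the remaining lags stay at or below 0.37. The elevated value at lag 1 (0.37), dropping to 0.05 at lag 2, reflects decaying short-term dependence rather than seasonality.
The dominant spike at lag 5 indicates a seasonal period of 5.

5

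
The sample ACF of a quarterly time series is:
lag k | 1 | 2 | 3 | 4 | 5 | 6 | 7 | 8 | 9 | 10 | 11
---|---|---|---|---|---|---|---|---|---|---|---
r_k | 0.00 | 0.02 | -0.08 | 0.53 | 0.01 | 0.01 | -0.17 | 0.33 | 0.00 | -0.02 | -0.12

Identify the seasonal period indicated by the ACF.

The largest autocorrelation is r_4 = 0.53, with a weaker echo at lag 8 (0.33); the remaining lags stay at or below 0.02.
The dominant spike at lag 4 indicates a seasonal period of 4.

4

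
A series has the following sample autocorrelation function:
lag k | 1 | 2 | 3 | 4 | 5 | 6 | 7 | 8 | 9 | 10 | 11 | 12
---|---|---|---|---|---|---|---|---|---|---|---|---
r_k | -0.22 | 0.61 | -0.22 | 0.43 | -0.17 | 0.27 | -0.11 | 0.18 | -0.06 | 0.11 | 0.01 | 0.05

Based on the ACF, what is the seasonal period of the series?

The largest autocorrelation is r_2 = 0.61, with weaker echoes at lags 4 (0.43), 6 (0.27) and 8 (0.18); the remaining lags stay at or below 0.11.
The dominant spike at lag 2 indicates a seasonal period of 2.

2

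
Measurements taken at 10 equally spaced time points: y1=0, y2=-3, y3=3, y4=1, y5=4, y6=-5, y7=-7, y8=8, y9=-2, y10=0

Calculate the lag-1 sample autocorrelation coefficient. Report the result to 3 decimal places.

-0.334

Mean ȳ = (0 − 3 + 3 + 1 + 4 − 5 − 7 + 8 − 2 + 0)/10 = -0.1000
Numerator Σ_{t=1}^{9}(y_t−ȳ)(y_{t+1}−ȳ) = -59.1100
Denominator Σ(y_t−ȳ)² = 176.9000
r_1 = -59.1100 / 176.9000 = -0.334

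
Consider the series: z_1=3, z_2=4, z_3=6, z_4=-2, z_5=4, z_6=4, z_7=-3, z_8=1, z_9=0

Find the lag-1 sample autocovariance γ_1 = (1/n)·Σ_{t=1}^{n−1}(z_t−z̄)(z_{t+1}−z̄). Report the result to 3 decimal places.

-1.446

Mean z̄ = (3 + 4 + 6 − 2 + 4 + 4 − 3 + 1 + 0)/9 = 1.8889
Σ_{t=1}^{8}(z_t−z̄)(z_{t+1}−z̄) = -13.0123
γ_1 = -13.0123 / 9 = -1.446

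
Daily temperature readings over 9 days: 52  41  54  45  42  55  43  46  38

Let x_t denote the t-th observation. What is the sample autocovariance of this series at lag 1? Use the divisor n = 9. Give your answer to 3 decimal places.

-15.326

Mean x̄ = (52 + 41 + 54 + 45 + 42 + 55 + 43 + 46 + 38)/9 = 46.2222
Σ_{t=1}^{8}(x_t−x̄)(x_{t+1}−x̄) = -137.9383
γ_1 = -137.9383 / 9 = -15.326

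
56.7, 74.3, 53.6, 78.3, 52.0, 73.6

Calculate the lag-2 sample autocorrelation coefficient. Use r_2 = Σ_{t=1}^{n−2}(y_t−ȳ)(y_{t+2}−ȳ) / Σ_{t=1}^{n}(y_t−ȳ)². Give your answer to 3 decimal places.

0.683

Mean ȳ = (56.7 + 74.3 + 53.6 + 78.3 + 52.0 + 73.6)/6 = 64.7500
Numerator Σ_{t=1}^{4}(y_t−ȳ)(y_{t+2}−ȳ) = 481.2400
Denominator Σ(y_t−ȳ)² = 704.8150
r_2 = 481.2400 / 704.8150 = 0.683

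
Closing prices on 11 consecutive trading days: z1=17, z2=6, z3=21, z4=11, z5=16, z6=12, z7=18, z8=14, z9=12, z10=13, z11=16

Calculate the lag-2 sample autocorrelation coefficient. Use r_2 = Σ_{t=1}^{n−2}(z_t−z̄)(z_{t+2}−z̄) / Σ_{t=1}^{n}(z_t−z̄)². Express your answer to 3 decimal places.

Mean z̄ = (17 + 6 + 21 + 11 + 16 + 12 + 18 + 14 + 12 + 13 + 16)/11 = 14.1818
Numerator Σ_{t=1}^{9}(z_t−z̄)(z_{t+2}−z̄) = 59.8430
Denominator Σ(z_t−z̄)² = 163.6364
r_2 = 59.8430 / 163.6364 = 0.366

0.366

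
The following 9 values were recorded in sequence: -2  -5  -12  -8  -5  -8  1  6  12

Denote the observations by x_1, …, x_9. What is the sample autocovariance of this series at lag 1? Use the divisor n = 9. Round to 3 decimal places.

Mean x̄ = (-2 − 5 − 12 − 8 − 5 − 8 + 1 + 6 + 12)/9 = -2.3333
Σ_{t=1}^{8}(x_t−x̄)(x_{t+1}−x̄) = 238.2222
γ_1 = 238.2222 / 9 = 26.469

26.469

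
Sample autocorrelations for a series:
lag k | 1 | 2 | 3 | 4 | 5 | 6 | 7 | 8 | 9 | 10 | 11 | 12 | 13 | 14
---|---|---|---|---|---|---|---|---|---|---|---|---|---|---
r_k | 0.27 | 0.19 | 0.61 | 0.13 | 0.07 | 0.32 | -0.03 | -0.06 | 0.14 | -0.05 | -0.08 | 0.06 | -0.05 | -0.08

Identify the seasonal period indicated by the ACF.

The largest autocorrelation is r_3 = 0.61, with a weaker echo at lag 6 (0.32); the remaining lags stay at or below 0.27. The elevated value at lag 1 (0.27), dropping to 0.19 at lag 2, reflects decaying short-term dependence rather than seasonality.
The dominant spike at lag 3 indicates a seasonal period of 3.

3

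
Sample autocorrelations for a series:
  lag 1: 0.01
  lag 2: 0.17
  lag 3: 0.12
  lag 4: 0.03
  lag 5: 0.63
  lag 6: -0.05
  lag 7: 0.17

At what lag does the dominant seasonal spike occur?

The largest autocorrelation is r_5 = 0.63; the remaining lags stay at or below 0.17.
The dominant spike at lag 5 indicates a seasonal period of 5.

5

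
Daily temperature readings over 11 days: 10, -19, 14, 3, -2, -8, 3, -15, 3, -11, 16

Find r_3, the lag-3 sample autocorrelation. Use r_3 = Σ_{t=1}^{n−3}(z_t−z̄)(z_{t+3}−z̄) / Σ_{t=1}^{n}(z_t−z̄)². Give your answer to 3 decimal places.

Mean z̄ = (10 − 19 + 14 + 3 − 2 − 8 + 3 − 15 + 3 − 11 + 16)/11 = -0.5455
Numerator Σ_{t=1}^{8}(z_t−z̄)(z_{t+3}−z̄) = -313.2562
Denominator Σ(z_t−z̄)² = 1350.7273
r_3 = -313.2562 / 1350.7273 = -0.232

-0.232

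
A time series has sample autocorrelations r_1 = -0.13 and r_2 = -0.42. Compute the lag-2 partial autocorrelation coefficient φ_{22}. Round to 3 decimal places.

φ_{22} = (r_2 − r_1²) / (1 − r_1²)
r_1² = (-0.13)² = 0.0169
Numerator = -0.42 − 0.0169 = -0.4369; denominator = 1 − 0.0169 = 0.9831
φ_{22} = -0.4369 / 0.9831 = -0.444

-0.444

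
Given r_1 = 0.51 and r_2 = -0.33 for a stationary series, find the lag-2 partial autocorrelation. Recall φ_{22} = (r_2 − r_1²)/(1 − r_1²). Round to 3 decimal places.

φ_{22} = (r_2 − r_1²) / (1 − r_1²)
r_1² = (0.51)² = 0.2601
Numerator = -0.33 − 0.2601 = -0.5901; denominator = 1 − 0.2601 = 0.7399
φ_{22} = -0.5901 / 0.7399 = -0.798

-0.798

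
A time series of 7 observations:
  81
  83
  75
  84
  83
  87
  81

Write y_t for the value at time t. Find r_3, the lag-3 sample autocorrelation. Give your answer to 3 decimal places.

-0.463

Mean ȳ = (81 + 83 + 75 + 84 + 83 + 87 + 81)/7 = 82.0000
Σ(y_t−ȳ)(y_{t+3}−ȳ) = (-2.0000) + (1.0000) + (-35.0000) + (-2.0000) = -38.0000
Denominator Σ(y_t−ȳ)² = 82.0000
r_3 = -38.0000 / 82.0000 = -0.463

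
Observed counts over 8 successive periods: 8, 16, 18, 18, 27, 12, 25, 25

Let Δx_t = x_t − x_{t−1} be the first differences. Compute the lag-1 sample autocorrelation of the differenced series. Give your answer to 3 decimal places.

First differences Δx: 8, 2, 0, 9, -15, 13, 0
Mean of differences = 2.4286
Numerator Σ(Δx_t−Δx̄)(Δx_{t+1}−Δx̄) = -341.7551
Denominator Σ(Δx_t−Δx̄)² = 501.7143
r_1(Δx) = -341.7551 / 501.7143 = -0.681

-0.681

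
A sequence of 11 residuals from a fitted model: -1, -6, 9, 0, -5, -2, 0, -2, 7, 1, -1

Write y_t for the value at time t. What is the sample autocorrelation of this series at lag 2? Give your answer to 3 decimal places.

-0.292

Mean ȳ = (-1 − 6 + 9 + 0 − 5 − 2 + 0 − 2 + 7 + 1 − 1)/11 = 0.0000
Numerator Σ_{t=1}^{9}(y_t−ȳ)(y_{t+2}−ȳ) = -59.0000
Denominator Σ(y_t−ȳ)² = 202.0000
r_2 = -59.0000 / 202.0000 = -0.292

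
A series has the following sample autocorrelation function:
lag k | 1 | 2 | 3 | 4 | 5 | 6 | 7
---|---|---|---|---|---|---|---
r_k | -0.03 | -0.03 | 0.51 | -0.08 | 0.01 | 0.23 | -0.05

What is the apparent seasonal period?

The largest autocorrelation is r_3 = 0.51, with a weaker echo at lag 6 (0.23); the remaining lags stay at or below 0.01.
The dominant spike at lag 3 indicates a seasonal period of 3.

3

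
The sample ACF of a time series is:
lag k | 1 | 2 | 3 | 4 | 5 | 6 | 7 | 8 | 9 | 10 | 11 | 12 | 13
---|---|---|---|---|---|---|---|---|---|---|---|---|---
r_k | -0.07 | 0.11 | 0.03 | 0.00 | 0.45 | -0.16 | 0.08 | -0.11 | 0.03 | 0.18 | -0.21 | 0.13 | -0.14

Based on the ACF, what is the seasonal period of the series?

5

The largest autocorrelation is r_5 = 0.45, with a weaker echo at lag 10 (0.18); the remaining lags stay at or below 0.13.
The dominant spike at lag 5 indicates a seasonal period of 5.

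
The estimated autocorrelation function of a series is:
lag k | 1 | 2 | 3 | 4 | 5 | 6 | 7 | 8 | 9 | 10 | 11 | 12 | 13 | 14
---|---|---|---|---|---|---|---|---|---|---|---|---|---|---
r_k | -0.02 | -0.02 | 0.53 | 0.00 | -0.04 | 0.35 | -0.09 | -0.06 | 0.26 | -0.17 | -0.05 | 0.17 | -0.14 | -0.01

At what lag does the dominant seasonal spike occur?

3

The largest autocorrelation is r_3 = 0.53, with weaker echoes at lags 6 (0.35), 9 (0.26) and 12 (0.17); the remaining lags stay at or below 0.00.
The dominant spike at lag 3 indicates a seasonal period of 3.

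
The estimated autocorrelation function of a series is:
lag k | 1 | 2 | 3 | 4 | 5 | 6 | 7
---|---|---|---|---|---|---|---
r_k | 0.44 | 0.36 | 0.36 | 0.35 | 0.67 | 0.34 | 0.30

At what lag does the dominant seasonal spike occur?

5

The largest autocorrelation is r_5 = 0.67; the remaining lags stay at or below 0.44. The elevated value at lag 1 (0.44), dropping to 0.36 at lag 2, reflects decaying short-term dependence rather than seasonality.
The dominant spike at lag 5 indicates a seasonal period of 5.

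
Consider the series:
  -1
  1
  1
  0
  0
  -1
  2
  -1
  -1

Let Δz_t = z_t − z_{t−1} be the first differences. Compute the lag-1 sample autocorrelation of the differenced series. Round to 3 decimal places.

-0.500

First differences Δz: 2, 0, -1, 0, -1, 3, -3, 0
Mean of differences = 0.0000
Numerator Σ(Δz_t−Δz̄)(Δz_{t+1}−Δz̄) = -12.0000
Denominator Σ(Δz_t−Δz̄)² = 24.0000
r_1(Δz) = -12.0000 / 24.0000 = -0.500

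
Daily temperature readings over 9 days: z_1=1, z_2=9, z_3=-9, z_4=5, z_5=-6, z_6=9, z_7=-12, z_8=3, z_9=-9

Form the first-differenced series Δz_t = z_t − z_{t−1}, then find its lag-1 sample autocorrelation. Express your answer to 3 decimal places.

First differences Δz: 8, -18, 14, -11, 15, -21, 15, -12
Mean of differences = -1.2500
Numerator Σ(Δz_t−Δz̄)(Δz_{t+1}−Δz̄) = -1534.0625
Denominator Σ(Δz_t−Δz̄)² = 1727.5000
r_1(Δz) = -1534.0625 / 1727.5000 = -0.888

-0.888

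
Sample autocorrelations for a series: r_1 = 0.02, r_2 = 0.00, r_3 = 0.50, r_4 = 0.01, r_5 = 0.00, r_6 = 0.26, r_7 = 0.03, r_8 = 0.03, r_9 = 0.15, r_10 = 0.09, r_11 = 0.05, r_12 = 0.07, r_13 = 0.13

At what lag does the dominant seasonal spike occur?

3

The largest autocorrelation is r_3 = 0.50, with weaker echoes at lags 6 (0.26) and 9 (0.15); the remaining lags stay at or below 0.13.
The dominant spike at lag 3 indicates a seasonal period of 3.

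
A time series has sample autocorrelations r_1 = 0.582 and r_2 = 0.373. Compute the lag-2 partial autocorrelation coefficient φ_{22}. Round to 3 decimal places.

0.052

φ_{22} = (r_2 − r_1²) / (1 − r_1²)
r_1² = (0.582)² = 0.338724
Numerator = 0.373 − 0.3387 = 0.0343; denominator = 1 − 0.3387 = 0.6613
φ_{22} = 0.0343 / 0.6613 = 0.052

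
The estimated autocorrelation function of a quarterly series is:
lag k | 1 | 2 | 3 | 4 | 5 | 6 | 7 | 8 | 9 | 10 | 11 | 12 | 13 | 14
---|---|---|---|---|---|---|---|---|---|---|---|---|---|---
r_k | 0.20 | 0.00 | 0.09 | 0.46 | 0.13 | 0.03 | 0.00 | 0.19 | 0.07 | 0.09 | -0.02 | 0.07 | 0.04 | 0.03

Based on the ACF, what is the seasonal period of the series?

4

The largest autocorrelation is r_4 = 0.46; the remaining lags stay at or below 0.20. The elevated value at lag 1 (0.20), dropping to 0.00 at lag 2, reflects decaying short-term dependence rather than seasonality.
The dominant spike at lag 4 indicates a seasonal period of 4.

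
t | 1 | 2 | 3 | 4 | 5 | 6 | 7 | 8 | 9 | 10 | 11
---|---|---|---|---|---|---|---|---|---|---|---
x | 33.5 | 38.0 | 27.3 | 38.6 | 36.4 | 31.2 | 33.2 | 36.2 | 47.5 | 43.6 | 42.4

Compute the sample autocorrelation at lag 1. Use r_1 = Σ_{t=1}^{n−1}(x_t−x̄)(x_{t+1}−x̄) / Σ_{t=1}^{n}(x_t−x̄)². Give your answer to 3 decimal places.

Mean x̄ = (33.5 + 38.0 + 27.3 + 38.6 + 36.4 + 31.2 + 33.2 + 36.2 + 47.5 + 43.6 + 42.4)/11 = 37.0818
Numerator Σ_{t=1}^{10}(x_t−x̄)(x_{t+1}−x̄) = 95.4951
Denominator Σ(x_t−x̄)² = 341.8764
r_1 = 95.4951 / 341.8764 = 0.279

0.279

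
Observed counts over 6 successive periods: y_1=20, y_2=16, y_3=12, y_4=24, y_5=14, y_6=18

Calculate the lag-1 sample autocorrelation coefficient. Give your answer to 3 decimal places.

Mean ȳ = (20 + 16 + 12 + 24 + 14 + 18)/6 = 17.3333
Deviations from mean: 2.6667, -1.3333, -5.3333, 6.6667, -3.3333, 0.6667
Numerator Σ_{t=1}^{5}(y_t−ȳ)(y_{t+1}−ȳ) = -56.4444
Denominator Σ(y_t−ȳ)² = 93.3333
r_1 = -56.4444 / 93.3333 = -0.605

-0.605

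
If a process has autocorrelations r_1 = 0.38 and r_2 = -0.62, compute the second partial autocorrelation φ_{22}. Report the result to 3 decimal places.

φ_{22} = (r_2 − r_1²) / (1 − r_1²)
r_1² = (0.38)² = 0.1444
Numerator = -0.62 − 0.1444 = -0.7644; denominator = 1 − 0.1444 = 0.8556
φ_{22} = -0.7644 / 0.8556 = -0.893

-0.893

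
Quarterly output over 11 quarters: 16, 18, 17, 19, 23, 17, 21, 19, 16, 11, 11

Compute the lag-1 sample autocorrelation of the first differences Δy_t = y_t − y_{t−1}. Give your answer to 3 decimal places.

-0.309

First differences Δy: 2, -1, 2, 4, -6, 4, -2, -3, -5, 0
Mean of differences = -0.5000
Numerator Σ(Δy_t−Δȳ)(Δy_{t+1}−Δȳ) = -34.7500
Denominator Σ(Δy_t−Δȳ)² = 112.5000
r_1(Δy) = -34.7500 / 112.5000 = -0.309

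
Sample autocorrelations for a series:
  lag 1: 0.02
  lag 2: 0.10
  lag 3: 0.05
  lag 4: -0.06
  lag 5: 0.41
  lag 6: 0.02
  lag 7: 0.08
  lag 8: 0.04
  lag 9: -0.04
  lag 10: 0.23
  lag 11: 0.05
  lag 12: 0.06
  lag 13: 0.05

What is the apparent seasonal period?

5

The largest autocorrelation is r_5 = 0.41, with a weaker echo at lag 10 (0.23); the remaining lags stay at or below 0.10.
The dominant spike at lag 5 indicates a seasonal period of 5.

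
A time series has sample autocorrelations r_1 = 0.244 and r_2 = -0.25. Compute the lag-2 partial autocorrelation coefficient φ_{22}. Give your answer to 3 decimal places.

-0.329

φ_{22} = (r_2 − r_1²) / (1 − r_1²)
r_1² = (0.244)² = 0.059536
Numerator = -0.25 − 0.0595 = -0.3095; denominator = 1 − 0.0595 = 0.9405
φ_{22} = -0.3095 / 0.9405 = -0.329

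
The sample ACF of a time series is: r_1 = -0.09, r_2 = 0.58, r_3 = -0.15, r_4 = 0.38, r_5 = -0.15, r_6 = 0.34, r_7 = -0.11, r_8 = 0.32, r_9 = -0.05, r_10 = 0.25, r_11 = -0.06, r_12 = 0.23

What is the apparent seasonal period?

The largest autocorrelation is r_2 = 0.58, with weaker echoes at lags 4 (0.38), 6 (0.34), 8 (0.32), 10 (0.25) and 12 (0.23); the remaining lags stay at or below -0.05.
The dominant spike at lag 2 indicates a seasonal period of 2.

2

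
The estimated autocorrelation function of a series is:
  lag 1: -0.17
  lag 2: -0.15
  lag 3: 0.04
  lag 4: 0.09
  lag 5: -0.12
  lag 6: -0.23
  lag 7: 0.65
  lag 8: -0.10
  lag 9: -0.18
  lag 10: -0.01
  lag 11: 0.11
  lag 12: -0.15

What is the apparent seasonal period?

The largest autocorrelation is r_7 = 0.65; the remaining lags stay at or below 0.11.
The dominant spike at lag 7 indicates a seasonal period of 7.

7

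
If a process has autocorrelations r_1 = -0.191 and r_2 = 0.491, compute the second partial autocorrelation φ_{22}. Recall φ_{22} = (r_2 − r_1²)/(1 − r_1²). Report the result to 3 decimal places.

φ_{22} = (r_2 − r_1²) / (1 − r_1²)
r_1² = (-0.191)² = 0.036481
Numerator = 0.491 − 0.0365 = 0.4545; denominator = 1 − 0.0365 = 0.9635
φ_{22} = 0.4545 / 0.9635 = 0.472

0.472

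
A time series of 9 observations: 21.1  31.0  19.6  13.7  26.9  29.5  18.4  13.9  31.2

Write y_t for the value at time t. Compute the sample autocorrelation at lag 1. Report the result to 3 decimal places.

Mean ȳ = (21.1 + 31.0 + 19.6 + 13.7 + 26.9 + 29.5 + 18.4 + 13.9 + 31.2)/9 = 22.8111
Numerator Σ_{t=1}^{8}(y_t−ȳ)(y_{t+1}−ȳ) = -85.9068
Denominator Σ(y_t−ȳ)² = 394.0089
r_1 = -85.9068 / 394.0089 = -0.218

-0.218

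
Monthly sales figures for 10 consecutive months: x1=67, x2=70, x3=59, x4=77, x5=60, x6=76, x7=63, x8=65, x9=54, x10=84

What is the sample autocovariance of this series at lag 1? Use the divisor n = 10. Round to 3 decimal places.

Mean x̄ = (67 + 70 + 59 + 77 + 60 + 76 + 63 + 65 + 54 + 84)/10 = 67.5000
Σ_{t=1}^{9}(x_t−x̄)(x_{t+1}−x̄) = -454.2500
γ_1 = -454.2500 / 10 = -45.425

-45.425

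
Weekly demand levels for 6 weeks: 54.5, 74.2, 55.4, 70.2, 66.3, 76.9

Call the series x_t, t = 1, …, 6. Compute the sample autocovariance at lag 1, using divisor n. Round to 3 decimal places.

Mean x̄ = (54.5 + 74.2 + 55.4 + 70.2 + 66.3 + 76.9)/6 = 66.2500
Deviations: -11.7500, 7.9500, -10.8500, 3.9500, 0.0500, 10.6500
Σ_{t=1}^{5}(x_t−x̄)(x_{t+1}−x̄) = -221.7975
γ_1 = -221.7975 / 6 = -36.966

-36.966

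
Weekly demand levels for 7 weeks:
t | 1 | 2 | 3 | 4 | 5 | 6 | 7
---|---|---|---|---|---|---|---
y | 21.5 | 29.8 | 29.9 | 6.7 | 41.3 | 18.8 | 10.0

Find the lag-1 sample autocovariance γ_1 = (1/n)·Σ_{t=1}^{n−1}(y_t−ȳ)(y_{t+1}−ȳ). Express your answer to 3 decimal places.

Mean ȳ = (21.5 + 29.8 + 29.9 + 6.7 + 41.3 + 18.8 + 10.0)/7 = 22.5714
Σ_{t=1}^{6}(y_t−ȳ)(y_{t+1}−ȳ) = -391.5551
γ_1 = -391.5551 / 7 = -55.936

-55.936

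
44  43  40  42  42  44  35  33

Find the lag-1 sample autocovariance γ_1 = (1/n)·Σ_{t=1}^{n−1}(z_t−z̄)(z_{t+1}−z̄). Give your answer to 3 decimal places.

Mean z̄ = (44 + 43 + 40 + 42 + 42 + 44 + 35 + 33)/8 = 40.3750
Σ_{t=1}^{7}(z_t−z̄)(z_{t+1}−z̄) = 36.6094
γ_1 = 36.6094 / 8 = 4.576

4.576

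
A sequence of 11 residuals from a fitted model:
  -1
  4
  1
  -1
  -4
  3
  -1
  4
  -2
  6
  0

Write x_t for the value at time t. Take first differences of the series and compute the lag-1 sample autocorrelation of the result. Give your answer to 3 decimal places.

First differences Δx: 5, -3, -2, -3, 7, -4, 5, -6, 8, -6
Mean of differences = 0.1000
Numerator Σ(Δx_t−Δx̄)(Δx_{t+1}−Δx̄) = -198.2100
Denominator Σ(Δx_t−Δx̄)² = 272.9000
r_1(Δx) = -198.2100 / 272.9000 = -0.726

-0.726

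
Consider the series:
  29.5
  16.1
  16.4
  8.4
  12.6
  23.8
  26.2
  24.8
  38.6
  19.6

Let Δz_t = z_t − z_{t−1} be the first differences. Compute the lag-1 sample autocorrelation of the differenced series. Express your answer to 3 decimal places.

First differences Δz: -13.4, 0.3, -8.0, 4.2, 11.2, 2.4, -1.4, 13.8, -19.0
Mean of differences = -1.1000
Numerator Σ(Δz_t−Δz̄)(Δz_{t+1}−Δz̄) = -227.4400
Denominator Σ(Δz_t−Δz̄)² = 935.0000
r_1(Δz) = -227.4400 / 935.0000 = -0.243

-0.243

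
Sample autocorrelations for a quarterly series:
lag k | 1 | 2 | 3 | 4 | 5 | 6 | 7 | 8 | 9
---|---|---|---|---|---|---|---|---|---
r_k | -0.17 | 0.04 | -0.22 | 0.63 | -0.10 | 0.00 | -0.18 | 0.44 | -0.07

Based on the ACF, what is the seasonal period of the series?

4

The largest autocorrelation is r_4 = 0.63, with a weaker echo at lag 8 (0.44); the remaining lags stay at or below 0.04.
The dominant spike at lag 4 indicates a seasonal period of 4.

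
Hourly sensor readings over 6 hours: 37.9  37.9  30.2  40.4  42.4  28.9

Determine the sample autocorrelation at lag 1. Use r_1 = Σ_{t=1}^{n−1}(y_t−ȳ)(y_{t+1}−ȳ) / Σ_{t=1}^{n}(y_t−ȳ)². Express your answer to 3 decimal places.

Mean ȳ = (37.9 + 37.9 + 30.2 + 40.4 + 42.4 + 28.9)/6 = 36.2833
Deviations from mean: 1.6167, 1.6167, -6.0833, 4.1167, 6.1167, -7.3833
Numerator Σ_{t=1}^{5}(y_t−ȳ)(y_{t+1}−ȳ) = -52.2453
Denominator Σ(y_t−ȳ)² = 151.1083
r_1 = -52.2453 / 151.1083 = -0.346

-0.346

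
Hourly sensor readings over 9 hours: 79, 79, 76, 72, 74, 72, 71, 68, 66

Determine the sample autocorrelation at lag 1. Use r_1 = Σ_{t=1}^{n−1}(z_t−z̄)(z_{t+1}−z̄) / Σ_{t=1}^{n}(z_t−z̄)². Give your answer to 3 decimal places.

Mean z̄ = (79 + 79 + 76 + 72 + 74 + 72 + 71 + 68 + 66)/9 = 73.0000
Numerator Σ_{t=1}^{8}(z_t−z̄)(z_{t+1}−z̄) = 96.0000
Denominator Σ(z_t−z̄)² = 162.0000
r_1 = 96.0000 / 162.0000 = 0.593

0.593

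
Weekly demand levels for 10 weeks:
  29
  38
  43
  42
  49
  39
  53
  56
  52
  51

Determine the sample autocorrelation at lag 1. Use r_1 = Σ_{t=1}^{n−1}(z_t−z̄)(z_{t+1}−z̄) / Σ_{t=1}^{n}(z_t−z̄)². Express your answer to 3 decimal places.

Mean z̄ = (29 + 38 + 43 + 42 + 49 + 39 + 53 + 56 + 52 + 51)/10 = 45.2000
Numerator Σ_{t=1}^{9}(z_t−z̄)(z_{t+1}−z̄) = 252.5600
Denominator Σ(z_t−z̄)² = 639.6000
r_1 = 252.5600 / 639.6000 = 0.395

0.395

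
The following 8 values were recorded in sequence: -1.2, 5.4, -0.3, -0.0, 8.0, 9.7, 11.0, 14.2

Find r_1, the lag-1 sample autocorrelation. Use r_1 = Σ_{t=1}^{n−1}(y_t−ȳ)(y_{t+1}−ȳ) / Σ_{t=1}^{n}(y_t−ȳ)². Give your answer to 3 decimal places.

0.423

Mean ȳ = (-1.2 + 5.4 − 0.3 − 0.0 + 8.0 + 9.7 + 11.0 + 14.2)/8 = 5.8500
Numerator Σ_{t=1}^{7}(y_t−ȳ)(y_{t+1}−ȳ) = 100.4475
Denominator Σ(y_t−ȳ)² = 237.6400
r_1 = 100.4475 / 237.6400 = 0.423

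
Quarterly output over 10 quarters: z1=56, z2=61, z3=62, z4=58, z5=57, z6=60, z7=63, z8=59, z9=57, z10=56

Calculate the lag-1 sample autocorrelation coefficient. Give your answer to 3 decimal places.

Mean z̄ = (56 + 61 + 62 + 58 + 57 + 60 + 63 + 59 + 57 + 56)/10 = 58.9000
Numerator Σ_{t=1}^{9}(z_t−z̄)(z_{t+1}−z̄) = 7.4900
Denominator Σ(z_t−z̄)² = 56.9000
r_1 = 7.4900 / 56.9000 = 0.132

0.132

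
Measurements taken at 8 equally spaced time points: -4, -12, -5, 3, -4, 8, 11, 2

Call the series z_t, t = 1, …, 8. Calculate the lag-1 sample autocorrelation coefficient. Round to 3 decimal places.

0.399

Mean z̄ = (-4 − 12 − 5 + 3 − 4 + 8 + 11 + 2)/8 = -0.1250
Deviations from mean: -3.8750, -11.8750, -4.8750, 3.1250, -3.8750, 8.1250, 11.1250, 2.1250
Σ(z_t−z̄)(z_{t+1}−z̄) = (46.0156) + (57.8906) + (-15.2344) + (-12.1094) + (-31.4844) + (90.3906) + (23.6406) = 159.1094
Denominator Σ(z_t−z̄)² = 398.8750
r_1 = 159.1094 / 398.8750 = 0.399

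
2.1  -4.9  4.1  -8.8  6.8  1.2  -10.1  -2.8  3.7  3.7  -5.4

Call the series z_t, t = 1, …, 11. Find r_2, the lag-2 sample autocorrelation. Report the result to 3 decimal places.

Mean z̄ = (2.1 − 4.9 + 4.1 − 8.8 + 6.8 + 1.2 − 10.1 − 2.8 + 3.7 + 3.7 − 5.4)/11 = -0.9455
Numerator Σ_{t=1}^{9}(z_t−z̄)(z_{t+2}−z̄) = -78.0660
Denominator Σ(z_t−z̄)² = 326.9073
r_2 = -78.0660 / 326.9073 = -0.239

-0.239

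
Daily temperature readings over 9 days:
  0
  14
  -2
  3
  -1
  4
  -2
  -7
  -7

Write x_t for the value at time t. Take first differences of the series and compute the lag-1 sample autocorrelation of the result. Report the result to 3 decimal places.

-0.634

First differences Δx: 14, -16, 5, -4, 5, -6, -5, 0
Mean of differences = -0.8750
Numerator Σ(Δx_t−Δx̄)(Δx_{t+1}−Δx̄) = -363.1406
Denominator Σ(Δx_t−Δx̄)² = 572.8750
r_1(Δx) = -363.1406 / 572.8750 = -0.634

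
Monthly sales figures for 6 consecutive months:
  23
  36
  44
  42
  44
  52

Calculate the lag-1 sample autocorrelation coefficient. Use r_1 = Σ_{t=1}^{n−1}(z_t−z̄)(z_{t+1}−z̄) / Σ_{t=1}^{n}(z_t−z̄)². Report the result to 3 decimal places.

0.237

Mean z̄ = (23 + 36 + 44 + 42 + 44 + 52)/6 = 40.1667
Deviations from mean: -17.1667, -4.1667, 3.8333, 1.8333, 3.8333, 11.8333
Σ(z_t−z̄)(z_{t+1}−z̄) = (71.5278) + (-15.9722) + (7.0278) + (7.0278) + (45.3611) = 114.9722
Denominator Σ(z_t−z̄)² = 484.8333
r_1 = 114.9722 / 484.8333 = 0.237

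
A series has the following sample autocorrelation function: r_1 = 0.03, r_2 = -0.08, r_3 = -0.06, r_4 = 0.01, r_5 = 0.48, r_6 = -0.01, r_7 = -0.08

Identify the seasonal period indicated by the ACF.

The largest autocorrelation is r_5 = 0.48; the remaining lags stay at or below 0.03.
The dominant spike at lag 5 indicates a seasonal period of 5.

5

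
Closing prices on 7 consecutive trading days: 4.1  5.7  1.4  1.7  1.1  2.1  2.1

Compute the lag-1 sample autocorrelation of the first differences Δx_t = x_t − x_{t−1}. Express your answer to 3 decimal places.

First differences Δx: 1.6, -4.3, 0.3, -0.6, 1.0, 0.0
Mean of differences = -0.3333
Numerator Σ(Δx_t−Δx̄)(Δx_{t+1}−Δx̄) = -10.2611
Denominator Σ(Δx_t−Δx̄)² = 21.8333
r_1(Δx) = -10.2611 / 21.8333 = -0.470

-0.470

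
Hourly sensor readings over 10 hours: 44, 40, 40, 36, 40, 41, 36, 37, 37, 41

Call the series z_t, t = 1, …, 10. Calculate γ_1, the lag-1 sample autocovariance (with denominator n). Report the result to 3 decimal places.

0.296

Mean z̄ = (44 + 40 + 40 + 36 + 40 + 41 + 36 + 37 + 37 + 41)/10 = 39.2000
Σ_{t=1}^{9}(z_t−z̄)(z_{t+1}−z̄) = 2.9600
γ_1 = 2.9600 / 10 = 0.296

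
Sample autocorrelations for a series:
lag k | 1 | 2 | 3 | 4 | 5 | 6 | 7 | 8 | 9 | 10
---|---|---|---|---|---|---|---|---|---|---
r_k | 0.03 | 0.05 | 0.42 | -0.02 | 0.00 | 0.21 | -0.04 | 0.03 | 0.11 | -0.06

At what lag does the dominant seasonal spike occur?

The largest autocorrelation is r_3 = 0.42, with a weaker echo at lag 6 (0.21); the remaining lags stay at or below 0.11.
The dominant spike at lag 3 indicates a seasonal period of 3.

3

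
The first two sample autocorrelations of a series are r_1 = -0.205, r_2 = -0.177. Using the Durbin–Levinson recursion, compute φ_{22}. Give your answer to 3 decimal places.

-0.229

φ_{22} = (r_2 − r_1²) / (1 − r_1²)
r_1² = (-0.205)² = 0.042025
Numerator = -0.177 − 0.0420 = -0.2190; denominator = 1 − 0.0420 = 0.9580
φ_{22} = -0.2190 / 0.9580 = -0.229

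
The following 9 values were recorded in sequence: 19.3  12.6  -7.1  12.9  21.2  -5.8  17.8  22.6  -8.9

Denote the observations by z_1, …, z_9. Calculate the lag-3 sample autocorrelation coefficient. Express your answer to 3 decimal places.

0.586

Mean z̄ = (19.3 + 12.6 − 7.1 + 12.9 + 21.2 − 5.8 + 17.8 + 22.6 − 8.9)/9 = 9.4000
Σ(z_t−z̄)(z_{t+3}−z̄) = (34.6500) + (37.7600) + (250.8000) + (29.4000) + (155.7600) + (278.1600) = 786.5300
Denominator Σ(z_t−z̄)² = 1342.7200
r_3 = 786.5300 / 1342.7200 = 0.586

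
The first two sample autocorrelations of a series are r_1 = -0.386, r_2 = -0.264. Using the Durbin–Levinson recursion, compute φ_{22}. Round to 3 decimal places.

-0.485

φ_{22} = (r_2 − r_1²) / (1 − r_1²)
r_1² = (-0.386)² = 0.148996
Numerator = -0.264 − 0.1490 = -0.4130; denominator = 1 − 0.1490 = 0.8510
φ_{22} = -0.4130 / 0.8510 = -0.485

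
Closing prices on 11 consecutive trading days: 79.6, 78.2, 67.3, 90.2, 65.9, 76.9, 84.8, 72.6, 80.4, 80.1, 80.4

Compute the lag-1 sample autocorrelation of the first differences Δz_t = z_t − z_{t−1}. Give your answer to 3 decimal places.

First differences Δz: -1.4, -10.9, 22.9, -24.3, 11.0, 7.9, -12.2, 7.8, -0.3, 0.3
Mean of differences = 0.0800
Numerator Σ(Δz_t−Δz̄)(Δz_{t+1}−Δz̄) = -1165.3484
Denominator Σ(Δz_t−Δz̄)² = 1628.8760
r_1(Δz) = -1165.3484 / 1628.8760 = -0.715

-0.715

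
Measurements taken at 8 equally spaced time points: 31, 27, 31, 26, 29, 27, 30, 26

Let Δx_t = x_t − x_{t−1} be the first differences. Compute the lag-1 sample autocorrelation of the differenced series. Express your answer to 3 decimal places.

-0.802

First differences Δx: -4, 4, -5, 3, -2, 3, -4
Mean of differences = -0.7143
Numerator Σ(Δx_t−Δx̄)(Δx_{t+1}−Δx̄) = -73.3673
Denominator Σ(Δx_t−Δx̄)² = 91.4286
r_1(Δx) = -73.3673 / 91.4286 = -0.802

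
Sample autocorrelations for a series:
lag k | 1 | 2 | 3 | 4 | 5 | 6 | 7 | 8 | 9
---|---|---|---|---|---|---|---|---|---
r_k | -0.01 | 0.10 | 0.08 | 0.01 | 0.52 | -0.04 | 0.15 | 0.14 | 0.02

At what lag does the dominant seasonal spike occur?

5

The largest autocorrelation is r_5 = 0.52; the remaining lags stay at or below 0.15.
The dominant spike at lag 5 indicates a seasonal period of 5.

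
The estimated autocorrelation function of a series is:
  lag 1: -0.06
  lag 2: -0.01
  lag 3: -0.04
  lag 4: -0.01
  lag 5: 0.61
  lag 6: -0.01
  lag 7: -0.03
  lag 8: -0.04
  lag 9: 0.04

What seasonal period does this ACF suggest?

The largest autocorrelation is r_5 = 0.61; the remaining lags stay at or below 0.04.
The dominant spike at lag 5 indicates a seasonal period of 5.

5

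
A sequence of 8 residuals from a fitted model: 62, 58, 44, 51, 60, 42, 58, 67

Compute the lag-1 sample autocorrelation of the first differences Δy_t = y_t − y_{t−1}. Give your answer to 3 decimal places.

-0.286

First differences Δy: -4, -14, 7, 9, -18, 16, 9
Mean of differences = 0.7143
Numerator Σ(Δy_t−Δȳ)(Δy_{t+1}−Δȳ) = -285.5102
Denominator Σ(Δy_t−Δȳ)² = 999.4286
r_1(Δy) = -285.5102 / 999.4286 = -0.286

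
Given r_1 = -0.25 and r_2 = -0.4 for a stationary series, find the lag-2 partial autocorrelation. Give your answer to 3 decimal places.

φ_{22} = (r_2 − r_1²) / (1 − r_1²)
r_1² = (-0.25)² = 0.0625
Numerator = -0.4 − 0.0625 = -0.4625; denominator = 1 − 0.0625 = 0.9375
φ_{22} = -0.4625 / 0.9375 = -0.493

-0.493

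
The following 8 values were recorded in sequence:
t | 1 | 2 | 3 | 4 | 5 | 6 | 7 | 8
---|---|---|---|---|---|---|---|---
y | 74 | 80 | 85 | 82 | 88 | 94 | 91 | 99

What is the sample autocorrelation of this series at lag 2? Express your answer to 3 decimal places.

Mean ȳ = (74 + 80 + 85 + 82 + 88 + 94 + 91 + 99)/8 = 86.6250
Deviations from mean: -12.6250, -6.6250, -1.6250, -4.6250, 1.3750, 7.3750, 4.3750, 12.3750
Numerator Σ_{t=1}^{6}(y_t−ȳ)(y_{t+2}−ȳ) = 112.0938
Denominator Σ(y_t−ȳ)² = 455.8750
r_2 = 112.0938 / 455.8750 = 0.246

0.246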